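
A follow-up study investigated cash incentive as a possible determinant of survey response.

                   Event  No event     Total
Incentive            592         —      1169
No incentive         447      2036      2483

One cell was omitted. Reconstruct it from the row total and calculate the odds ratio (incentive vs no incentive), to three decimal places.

The missing cell is in the exposed row: 1169 − 592 = 577.
So a = 592, b = 577, c = 447, d = 2036.
OR = (a·d)/(b·c) = (592 × 2036) / (577 × 447) = 1205312 / 257919 = 4.67322

4.673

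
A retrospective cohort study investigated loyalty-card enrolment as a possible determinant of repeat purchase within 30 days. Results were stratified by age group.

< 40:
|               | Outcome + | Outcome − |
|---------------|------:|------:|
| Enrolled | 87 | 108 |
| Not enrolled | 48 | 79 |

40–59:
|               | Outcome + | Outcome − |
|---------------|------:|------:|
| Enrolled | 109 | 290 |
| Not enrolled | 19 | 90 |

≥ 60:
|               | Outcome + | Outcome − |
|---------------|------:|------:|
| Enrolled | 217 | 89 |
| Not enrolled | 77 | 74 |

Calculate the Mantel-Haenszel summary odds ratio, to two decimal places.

OR_MH = Σ(aᵢdᵢ/nᵢ) / Σ(bᵢcᵢ/nᵢ), where nᵢ is the stratum total.
Stratum 1 (< 40): n = 322; a·d/n = 87·79/322 = 21.3447; b·c/n = 108·48/322 = 16.0994
Stratum 2 (40–59): n = 508; a·d/n = 109·90/508 = 19.3110; b·c/n = 290·19/508 = 10.8465
Stratum 3 (≥ 60): n = 457; a·d/n = 217·74/457 = 35.1379; b·c/n = 89·77/457 = 14.9956
OR_MH = (21.3447 + 19.3110 + 35.1379) / (16.0994 + 10.8465 + 14.9956) = 75.7936 / 41.9415 = 1.80713

1.81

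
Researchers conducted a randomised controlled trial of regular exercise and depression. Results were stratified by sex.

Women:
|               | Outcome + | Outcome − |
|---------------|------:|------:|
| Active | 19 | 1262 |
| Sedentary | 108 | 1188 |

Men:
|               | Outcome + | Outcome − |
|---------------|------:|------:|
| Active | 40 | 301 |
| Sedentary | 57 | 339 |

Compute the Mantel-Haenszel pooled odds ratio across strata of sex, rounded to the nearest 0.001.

OR_MH = Σ(aᵢdᵢ/nᵢ) / Σ(bᵢcᵢ/nᵢ), where nᵢ is the stratum total.
Stratum 1 (Women): n = 2577; a·d/n = 19·1188/2577 = 8.7590; b·c/n = 1262·108/2577 = 52.8894
Stratum 2 (Men): n = 737; a·d/n = 40·339/737 = 18.3989; b·c/n = 301·57/737 = 23.2795
OR_MH = (8.7590 + 18.3989) / (52.8894 + 23.2795) = 27.1579 / 76.1689 = 0.35655

0.357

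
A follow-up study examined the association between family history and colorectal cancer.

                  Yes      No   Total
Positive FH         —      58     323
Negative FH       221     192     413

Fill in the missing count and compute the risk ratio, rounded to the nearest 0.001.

1.533

The missing cell is in the exposed row: 323 − 58 = 265.
So a = 265, b = 58, c = 221, d = 192.
RR = [a/(a+b)] / [c/(c+d)] = (265/323) / (221/413) = 0.82043/0.53511 = 1.53321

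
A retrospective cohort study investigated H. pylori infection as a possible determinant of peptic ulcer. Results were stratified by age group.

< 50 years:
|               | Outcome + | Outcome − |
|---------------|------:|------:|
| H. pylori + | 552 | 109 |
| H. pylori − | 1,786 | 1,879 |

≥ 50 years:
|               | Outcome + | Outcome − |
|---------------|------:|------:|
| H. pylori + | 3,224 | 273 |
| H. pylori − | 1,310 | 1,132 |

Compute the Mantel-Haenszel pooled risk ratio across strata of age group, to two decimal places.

RR_MH = Σ(aᵢ·n₀ᵢ/nᵢ) / Σ(cᵢ·n₁ᵢ/nᵢ), with n₁ᵢ = aᵢ+bᵢ (exposed), n₀ᵢ = cᵢ+dᵢ (unexposed), nᵢ = n₁ᵢ+n₀ᵢ.
Stratum 1 (< 50 years): n₁ = 661, n₀ = 3665, n = 4326; a·n₀/n = 552·3665/4326 = 467.6560; c·n₁/n = 1786·661/4326 = 272.8955
Stratum 2 (≥ 50 years): n₁ = 3497, n₀ = 2442, n = 5939; a·n₀/n = 3224·2442/5939 = 1325.6454; c·n₁/n = 1310·3497/5939 = 771.3538
RR_MH = (467.6560 + 1325.6454) / (272.8955 + 771.3538) = 1793.3014 / 1044.2493 = 1.71731

1.72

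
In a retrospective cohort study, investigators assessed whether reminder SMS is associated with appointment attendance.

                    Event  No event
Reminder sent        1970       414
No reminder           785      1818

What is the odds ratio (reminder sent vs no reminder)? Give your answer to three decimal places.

11.020

Cells: a = 1970, b = 414, c = 785, d = 1818.
OR = (a·d)/(b·c) = (1970 × 1818) / (414 × 785) = 3581460 / 324990 = 11.02022
The odds of appointment attendance are about 11.02 times as high in the reminder sent group.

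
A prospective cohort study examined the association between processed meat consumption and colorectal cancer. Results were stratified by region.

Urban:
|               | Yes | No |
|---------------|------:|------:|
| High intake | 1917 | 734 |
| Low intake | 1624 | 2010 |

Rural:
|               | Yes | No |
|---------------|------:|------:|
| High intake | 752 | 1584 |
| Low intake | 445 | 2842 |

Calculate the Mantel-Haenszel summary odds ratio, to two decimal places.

OR_MH = Σ(aᵢdᵢ/nᵢ) / Σ(bᵢcᵢ/nᵢ), where nᵢ is the stratum total.
Stratum 1 (Urban): n = 6285; a·d/n = 1917·2010/6285 = 613.0740; b·c/n = 734·1624/6285 = 189.6605
Stratum 2 (Rural): n = 5623; a·d/n = 752·2842/5623 = 380.0790; b·c/n = 1584·445/5623 = 125.3566
OR_MH = (613.0740 + 380.0790) / (189.6605 + 125.3566) = 993.1529 / 315.0170 = 3.15270

3.15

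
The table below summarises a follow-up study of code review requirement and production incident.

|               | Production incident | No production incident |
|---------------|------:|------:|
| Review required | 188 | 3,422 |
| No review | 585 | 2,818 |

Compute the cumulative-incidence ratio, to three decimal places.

Cells: a = 188, b = 3422, c = 585, d = 2818.
Risk in exposed = 188/3610 = 0.05208; risk in unexposed = 585/3403 = 0.17191.
RR = 0.05208 / 0.17191 = 0.30294
The risk is 70% lower among the exposed than among the unexposed.

0.303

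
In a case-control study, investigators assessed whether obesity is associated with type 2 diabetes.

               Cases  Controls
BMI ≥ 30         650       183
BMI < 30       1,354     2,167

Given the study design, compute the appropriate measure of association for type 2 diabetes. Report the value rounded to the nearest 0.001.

5.685

Cells: a = 650, b = 183, c = 1354, d = 2167.
This is a case-control study: participants were sampled on outcome status, so risks in the source population cannot be estimated directly — relative risk is not valid here. The odds ratio is the appropriate measure.
OR = (a·d)/(b·c) = (650 × 2167) / (183 × 1354) = 1408550 / 247782 = 5.68463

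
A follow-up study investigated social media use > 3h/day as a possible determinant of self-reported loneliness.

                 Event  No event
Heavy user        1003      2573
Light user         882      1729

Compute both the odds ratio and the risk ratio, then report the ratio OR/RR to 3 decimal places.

Cells: a = 1003, b = 2573, c = 882, d = 1729.
OR = (1003·1729)/(2573·882) = 1734187/2269386 = 0.76417
Risk in exposed = 1003/3576 = 0.28048; risk in unexposed = 882/2611 = 0.33780; RR = 0.83031
OR/RR = 0.76417 / 0.83031 = 0.92033
The outcome is not rare, so the OR lies further from 1 than the RR.

0.920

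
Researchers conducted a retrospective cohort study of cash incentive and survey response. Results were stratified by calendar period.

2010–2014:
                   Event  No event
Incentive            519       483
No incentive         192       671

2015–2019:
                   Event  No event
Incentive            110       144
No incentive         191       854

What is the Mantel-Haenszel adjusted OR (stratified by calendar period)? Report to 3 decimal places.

OR_MH = Σ(aᵢdᵢ/nᵢ) / Σ(bᵢcᵢ/nᵢ), where nᵢ is the stratum total.
Stratum 1 (2010–2014): n = 1865; a·d/n = 519·671/1865 = 186.7287; b·c/n = 483·192/1865 = 49.7244
Stratum 2 (2015–2019): n = 1299; a·d/n = 110·854/1299 = 72.3172; b·c/n = 144·191/1299 = 21.1732
OR_MH = (186.7287 + 72.3172) / (49.7244 + 21.1732) = 259.0459 / 70.8976 = 3.65380

3.654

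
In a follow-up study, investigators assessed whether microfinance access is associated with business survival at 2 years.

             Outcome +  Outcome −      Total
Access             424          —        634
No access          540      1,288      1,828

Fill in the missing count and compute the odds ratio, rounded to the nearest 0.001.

4.816

The missing cell is in the exposed row: 634 − 424 = 210.
So a = 424, b = 210, c = 540, d = 1288.
OR = (a·d)/(b·c) = (424 × 1288) / (210 × 540) = 546112 / 113400 = 4.81580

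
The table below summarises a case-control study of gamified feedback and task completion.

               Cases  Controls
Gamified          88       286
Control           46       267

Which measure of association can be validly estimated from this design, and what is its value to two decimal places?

Cells: a = 88, b = 286, c = 46, d = 267.
This is a case-control study: participants were sampled on outcome status, so risks in the source population cannot be estimated directly — relative risk is not valid here. The odds ratio is the appropriate measure.
OR = (a·d)/(b·c) = (88 × 267) / (286 × 46) = 23496 / 13156 = 1.78595

1.79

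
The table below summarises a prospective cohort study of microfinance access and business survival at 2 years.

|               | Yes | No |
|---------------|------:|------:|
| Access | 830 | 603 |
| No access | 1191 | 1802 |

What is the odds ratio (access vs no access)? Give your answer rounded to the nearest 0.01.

Cells: a = 830, b = 603, c = 1191, d = 1802.
OR = (a·d)/(b·c) = (830 × 1802) / (603 × 1191) = 1495660 / 718173 = 2.08259
The odds of business survival at 2 years are about 2.08 times as high in the access group.

2.08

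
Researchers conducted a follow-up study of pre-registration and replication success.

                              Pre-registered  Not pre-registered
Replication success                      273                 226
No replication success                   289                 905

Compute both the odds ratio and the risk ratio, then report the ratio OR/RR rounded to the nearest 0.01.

1.56

Reading the table with exposure as columns: a = 273 (Pre-registered, case), b = 289 (Pre-registered, non-case), c = 226 (Not pre-registered, case), d = 905.
OR = (273·905)/(289·226) = 247065/65314 = 3.78273
Risk in exposed = 273/562 = 0.48577; risk in unexposed = 226/1131 = 0.19982; RR = 2.43098
OR/RR = 3.78273 / 2.43098 = 1.55605
The outcome is not rare, so the OR lies further from 1 than the RR.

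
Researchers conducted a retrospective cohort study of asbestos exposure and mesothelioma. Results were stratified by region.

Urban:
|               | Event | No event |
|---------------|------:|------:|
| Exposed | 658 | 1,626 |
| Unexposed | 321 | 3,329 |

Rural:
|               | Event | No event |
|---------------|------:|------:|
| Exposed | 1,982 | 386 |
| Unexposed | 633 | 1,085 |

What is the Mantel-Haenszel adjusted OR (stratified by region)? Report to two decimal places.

6.06

OR_MH = Σ(aᵢdᵢ/nᵢ) / Σ(bᵢcᵢ/nᵢ), where nᵢ is the stratum total.
Stratum 1 (Urban): n = 5934; a·d/n = 658·3329/5934 = 369.1409; b·c/n = 1626·321/5934 = 87.9585
Stratum 2 (Rural): n = 4086; a·d/n = 1982·1085/4086 = 526.3020; b·c/n = 386·633/4086 = 59.7988
OR_MH = (369.1409 + 526.3020) / (87.9585 + 59.7988) = 895.4429 / 147.7574 = 6.06022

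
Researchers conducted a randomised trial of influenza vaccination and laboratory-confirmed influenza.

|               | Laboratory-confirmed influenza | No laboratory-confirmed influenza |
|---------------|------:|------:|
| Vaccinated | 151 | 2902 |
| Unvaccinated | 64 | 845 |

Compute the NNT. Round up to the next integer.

48

Risk in treated group = 151/3053 = 0.04946; risk in control = 64/909 = 0.07041.
Absolute risk reduction = 0.07041 − 0.04946 = 0.02095
NNT = 1 / ARR = 1 / 0.02095 = 47.738 → round up → 48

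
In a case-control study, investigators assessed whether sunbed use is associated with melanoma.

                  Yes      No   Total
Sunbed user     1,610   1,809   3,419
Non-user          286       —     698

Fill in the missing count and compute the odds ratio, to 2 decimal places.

The missing cell is in the unexposed row: 698 − 286 = 412.
So a = 1610, b = 1809, c = 286, d = 412.
OR = (a·d)/(b·c) = (1610 × 412) / (1809 × 286) = 663320 / 517374 = 1.28209

1.28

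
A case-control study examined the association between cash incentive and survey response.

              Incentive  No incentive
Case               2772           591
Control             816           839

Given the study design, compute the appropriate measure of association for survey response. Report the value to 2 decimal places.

4.82

Reading the table with exposure as columns: a = 2772 (Incentive, case), b = 816 (Incentive, non-case), c = 591 (No incentive, case), d = 839.
This is a case-control study: participants were sampled on outcome status, so risks in the source population cannot be estimated directly — relative risk is not valid here. The odds ratio is the appropriate measure.
OR = (a·d)/(b·c) = (2772 × 839) / (816 × 591) = 2325708 / 482256 = 4.82256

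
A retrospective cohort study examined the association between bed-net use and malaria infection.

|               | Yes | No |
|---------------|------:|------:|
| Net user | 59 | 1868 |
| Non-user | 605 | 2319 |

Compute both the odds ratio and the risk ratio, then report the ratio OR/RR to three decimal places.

Cells: a = 59, b = 1868, c = 605, d = 2319.
OR = (59·2319)/(1868·605) = 136821/1130140 = 0.12107
Risk in exposed = 59/1927 = 0.03062; risk in unexposed = 605/2924 = 0.20691; RR = 0.14798
OR/RR = 0.12107 / 0.14798 = 0.81814
The outcome is not rare, so the OR lies further from 1 than the RR.

0.818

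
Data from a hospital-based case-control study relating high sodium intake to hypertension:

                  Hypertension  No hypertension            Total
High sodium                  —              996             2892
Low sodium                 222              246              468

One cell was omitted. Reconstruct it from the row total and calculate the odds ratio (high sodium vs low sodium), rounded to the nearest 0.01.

The missing cell is in the exposed row: 2892 − 996 = 1896.
So a = 1896, b = 996, c = 222, d = 246.
OR = (a·d)/(b·c) = (1896 × 246) / (996 × 222) = 466416 / 221112 = 2.10941

2.11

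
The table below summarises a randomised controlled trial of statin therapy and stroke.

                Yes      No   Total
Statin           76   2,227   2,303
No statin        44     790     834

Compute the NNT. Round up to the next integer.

51

Risk in treated group = 76/2303 = 0.03300; risk in control = 44/834 = 0.05276.
Absolute risk reduction = 0.05276 − 0.03300 = 0.01976
NNT = 1 / ARR = 1 / 0.01976 = 50.614 → round up → 51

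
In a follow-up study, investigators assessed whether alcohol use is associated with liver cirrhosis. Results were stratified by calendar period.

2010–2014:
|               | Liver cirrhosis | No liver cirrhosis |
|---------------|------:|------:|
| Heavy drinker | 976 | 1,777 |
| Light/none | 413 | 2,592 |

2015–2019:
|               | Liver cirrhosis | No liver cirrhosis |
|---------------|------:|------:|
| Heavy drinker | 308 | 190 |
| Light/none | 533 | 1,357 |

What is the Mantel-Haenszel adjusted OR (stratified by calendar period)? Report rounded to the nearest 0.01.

OR_MH = Σ(aᵢdᵢ/nᵢ) / Σ(bᵢcᵢ/nᵢ), where nᵢ is the stratum total.
Stratum 1 (2010–2014): n = 5758; a·d/n = 976·2592/5758 = 439.3526; b·c/n = 1777·413/5758 = 127.4576
Stratum 2 (2015–2019): n = 2388; a·d/n = 308·1357/2388 = 175.0235; b·c/n = 190·533/2388 = 42.4079
OR_MH = (439.3526 + 175.0235) / (127.4576 + 42.4079) = 614.3760 / 169.8655 = 3.61684

3.62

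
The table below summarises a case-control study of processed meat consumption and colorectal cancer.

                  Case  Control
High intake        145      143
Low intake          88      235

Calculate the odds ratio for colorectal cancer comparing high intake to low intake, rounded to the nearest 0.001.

2.708

Cells: a = 145, b = 143, c = 88, d = 235.
OR = (a·d)/(b·c) = (145 × 235) / (143 × 88) = 34075 / 12584 = 2.70780
The odds of colorectal cancer are about 2.71 times as high in the high intake group.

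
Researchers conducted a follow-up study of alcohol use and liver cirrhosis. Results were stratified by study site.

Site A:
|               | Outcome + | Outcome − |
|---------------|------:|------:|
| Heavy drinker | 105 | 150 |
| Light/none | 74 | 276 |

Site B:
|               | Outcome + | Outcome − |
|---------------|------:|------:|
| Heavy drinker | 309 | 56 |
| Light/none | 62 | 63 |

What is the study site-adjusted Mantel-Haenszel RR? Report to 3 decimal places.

1.804

RR_MH = Σ(aᵢ·n₀ᵢ/nᵢ) / Σ(cᵢ·n₁ᵢ/nᵢ), with n₁ᵢ = aᵢ+bᵢ (exposed), n₀ᵢ = cᵢ+dᵢ (unexposed), nᵢ = n₁ᵢ+n₀ᵢ.
Stratum 1 (Site A): n₁ = 255, n₀ = 350, n = 605; a·n₀/n = 105·350/605 = 60.7438; c·n₁/n = 74·255/605 = 31.1901
Stratum 2 (Site B): n₁ = 365, n₀ = 125, n = 490; a·n₀/n = 309·125/490 = 78.8265; c·n₁/n = 62·365/490 = 46.1837
RR_MH = (60.7438 + 78.8265) / (31.1901 + 46.1837) = 139.5703 / 77.3738 = 1.80385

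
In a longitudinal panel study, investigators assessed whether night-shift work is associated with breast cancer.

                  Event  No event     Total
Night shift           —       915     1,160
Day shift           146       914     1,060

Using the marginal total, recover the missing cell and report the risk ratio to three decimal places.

1.533

The missing cell is in the exposed row: 1160 − 915 = 245.
So a = 245, b = 915, c = 146, d = 914.
RR = [a/(a+b)] / [c/(c+d)] = (245/1160) / (146/1060) = 0.21121/0.13774 = 1.53342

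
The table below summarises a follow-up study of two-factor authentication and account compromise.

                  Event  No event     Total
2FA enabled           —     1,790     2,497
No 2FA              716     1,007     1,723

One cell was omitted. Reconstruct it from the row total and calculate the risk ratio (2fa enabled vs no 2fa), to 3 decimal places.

The missing cell is in the exposed row: 2497 − 1790 = 707.
So a = 707, b = 1790, c = 716, d = 1007.
RR = [a/(a+b)] / [c/(c+d)] = (707/2497) / (716/1723) = 0.28314/0.41555 = 0.68135

0.681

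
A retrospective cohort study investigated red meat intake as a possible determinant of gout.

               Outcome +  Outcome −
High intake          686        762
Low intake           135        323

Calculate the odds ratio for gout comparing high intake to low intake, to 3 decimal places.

2.154

Cells: a = 686, b = 762, c = 135, d = 323.
OR = (a·d)/(b·c) = (686 × 323) / (762 × 135) = 221578 / 102870 = 2.15396
The odds of gout are about 2.15 times as high in the high intake group.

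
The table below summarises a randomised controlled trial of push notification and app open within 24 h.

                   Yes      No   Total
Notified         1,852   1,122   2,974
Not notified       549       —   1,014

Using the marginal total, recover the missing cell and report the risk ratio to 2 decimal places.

1.15

The missing cell is in the unexposed row: 1014 − 549 = 465.
So a = 1852, b = 1122, c = 549, d = 465.
RR = [a/(a+b)] / [c/(c+d)] = (1852/2974) / (549/1014) = 0.62273/0.54142 = 1.15018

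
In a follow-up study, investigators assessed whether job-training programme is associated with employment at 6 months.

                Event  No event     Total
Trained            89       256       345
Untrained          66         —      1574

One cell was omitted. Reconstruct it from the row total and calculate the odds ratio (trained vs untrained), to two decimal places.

7.94

The missing cell is in the unexposed row: 1574 − 66 = 1508.
So a = 89, b = 256, c = 66, d = 1508.
OR = (a·d)/(b·c) = (89 × 1508) / (256 × 66) = 134212 / 16896 = 7.94342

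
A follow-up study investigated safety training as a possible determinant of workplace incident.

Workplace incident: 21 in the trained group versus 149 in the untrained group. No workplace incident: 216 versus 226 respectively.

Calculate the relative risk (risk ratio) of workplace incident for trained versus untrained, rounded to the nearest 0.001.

From the description: a = 21, b = 216, c = 149, d = 226.
Risk in exposed = 21/237 = 0.08861; risk in unexposed = 149/375 = 0.39733.
RR = 0.08861 / 0.39733 = 0.22301
The risk is 78% lower among the exposed than among the unexposed.

0.223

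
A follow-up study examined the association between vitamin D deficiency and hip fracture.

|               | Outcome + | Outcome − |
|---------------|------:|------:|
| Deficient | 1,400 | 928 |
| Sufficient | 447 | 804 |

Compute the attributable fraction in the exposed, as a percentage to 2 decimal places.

40.58

Cells: a = 1400, b = 928, c = 447, d = 804.
Risk in exposed = 1400/2328 = 0.60137; risk in unexposed = 447/1251 = 0.35731.
RR = 0.60137/0.35731 = 1.68304
AR% = (RR − 1)/RR × 100 = (1.68304 − 1)/1.68304 × 100 = 40.5838%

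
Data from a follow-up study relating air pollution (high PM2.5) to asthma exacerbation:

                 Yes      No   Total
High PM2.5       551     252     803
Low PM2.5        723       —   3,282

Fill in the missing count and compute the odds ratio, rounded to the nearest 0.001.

7.739

The missing cell is in the unexposed row: 3282 − 723 = 2559.
So a = 551, b = 252, c = 723, d = 2559.
OR = (a·d)/(b·c) = (551 × 2559) / (252 × 723) = 1410009 / 182196 = 7.73897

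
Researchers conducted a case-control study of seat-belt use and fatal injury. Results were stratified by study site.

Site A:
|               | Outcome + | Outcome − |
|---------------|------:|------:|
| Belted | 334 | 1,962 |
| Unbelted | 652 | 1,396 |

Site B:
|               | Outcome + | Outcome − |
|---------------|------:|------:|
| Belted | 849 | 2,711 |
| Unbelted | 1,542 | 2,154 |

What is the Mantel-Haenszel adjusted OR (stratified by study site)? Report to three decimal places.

0.413

OR_MH = Σ(aᵢdᵢ/nᵢ) / Σ(bᵢcᵢ/nᵢ), where nᵢ is the stratum total.
Stratum 1 (Site A): n = 4344; a·d/n = 334·1396/4344 = 107.3352; b·c/n = 1962·652/4344 = 294.4807
Stratum 2 (Site B): n = 7256; a·d/n = 849·2154/7256 = 252.0322; b·c/n = 2711·1542/7256 = 576.1249
OR_MH = (107.3352 + 252.0322) / (294.4807 + 576.1249) = 359.3674 / 870.6055 = 0.41278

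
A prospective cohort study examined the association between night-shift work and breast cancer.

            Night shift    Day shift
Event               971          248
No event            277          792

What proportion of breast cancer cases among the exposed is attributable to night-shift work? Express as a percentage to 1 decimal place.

Reading the table with exposure as columns: a = 971 (Night shift, case), b = 277 (Night shift, non-case), c = 248 (Day shift, case), d = 792.
Risk in exposed = 971/1248 = 0.77804; risk in unexposed = 248/1040 = 0.23846.
RR = 0.77804/0.23846 = 3.26277
AR% = (RR − 1)/RR × 100 = (3.26277 − 1)/3.26277 × 100 = 69.3512%

69.4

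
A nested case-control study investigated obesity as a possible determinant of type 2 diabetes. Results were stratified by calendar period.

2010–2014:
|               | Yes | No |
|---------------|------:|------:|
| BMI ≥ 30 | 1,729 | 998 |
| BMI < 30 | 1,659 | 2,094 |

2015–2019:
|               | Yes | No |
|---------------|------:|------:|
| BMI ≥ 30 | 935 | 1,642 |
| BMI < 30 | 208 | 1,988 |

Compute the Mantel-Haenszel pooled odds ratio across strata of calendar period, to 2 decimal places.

2.90

OR_MH = Σ(aᵢdᵢ/nᵢ) / Σ(bᵢcᵢ/nᵢ), where nᵢ is the stratum total.
Stratum 1 (2010–2014): n = 6480; a·d/n = 1729·2094/6480 = 558.7231; b·c/n = 998·1659/6480 = 255.5065
Stratum 2 (2015–2019): n = 4773; a·d/n = 935·1988/4773 = 389.4364; b·c/n = 1642·208/4773 = 71.5558
OR_MH = (558.7231 + 389.4364) / (255.5065 + 71.5558) = 948.1596 / 327.0623 = 2.89902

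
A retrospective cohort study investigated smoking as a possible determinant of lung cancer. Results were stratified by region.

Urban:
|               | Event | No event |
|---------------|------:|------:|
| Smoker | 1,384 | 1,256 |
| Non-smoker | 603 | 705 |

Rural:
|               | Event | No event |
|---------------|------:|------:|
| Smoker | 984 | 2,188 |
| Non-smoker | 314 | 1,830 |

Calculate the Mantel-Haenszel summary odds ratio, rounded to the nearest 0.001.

OR_MH = Σ(aᵢdᵢ/nᵢ) / Σ(bᵢcᵢ/nᵢ), where nᵢ is the stratum total.
Stratum 1 (Urban): n = 3948; a·d/n = 1384·705/3948 = 247.1429; b·c/n = 1256·603/3948 = 191.8359
Stratum 2 (Rural): n = 5316; a·d/n = 984·1830/5316 = 338.7359; b·c/n = 2188·314/5316 = 129.2385
OR_MH = (247.1429 + 338.7359) / (191.8359 + 129.2385) = 585.8787 / 321.0744 = 1.82474

1.825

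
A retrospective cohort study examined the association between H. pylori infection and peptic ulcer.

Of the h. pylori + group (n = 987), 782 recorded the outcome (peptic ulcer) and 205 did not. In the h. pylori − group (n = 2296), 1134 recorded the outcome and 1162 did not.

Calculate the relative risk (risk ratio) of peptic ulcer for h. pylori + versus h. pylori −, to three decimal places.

From the description: a = 782, b = 205, c = 1134, d = 1162.
Risk in exposed = 782/987 = 0.79230; risk in unexposed = 1134/2296 = 0.49390.
RR = 0.79230 / 0.49390 = 1.60416
The risk among the exposed is 1.60 times that among the unexposed.

1.604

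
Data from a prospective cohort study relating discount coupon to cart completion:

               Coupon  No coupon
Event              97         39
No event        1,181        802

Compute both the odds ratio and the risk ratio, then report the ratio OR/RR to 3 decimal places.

Reading the table with exposure as columns: a = 97 (Coupon, case), b = 1181 (Coupon, non-case), c = 39 (No coupon, case), d = 802.
OR = (97·802)/(1181·39) = 77794/46059 = 1.68901
Risk in exposed = 97/1278 = 0.07590; risk in unexposed = 39/841 = 0.04637; RR = 1.63671
OR/RR = 1.68901 / 1.63671 = 1.03195
The outcome is rare in both groups, so OR ≈ RR (ratio near 1).

1.032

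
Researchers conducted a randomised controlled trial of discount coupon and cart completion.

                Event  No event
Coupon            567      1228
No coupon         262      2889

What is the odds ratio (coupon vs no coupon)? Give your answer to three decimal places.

5.091

Cells: a = 567, b = 1228, c = 262, d = 2889.
OR = (a·d)/(b·c) = (567 × 2889) / (1228 × 262) = 1638063 / 321736 = 5.09133
The odds of cart completion are about 5.09 times as high in the coupon group.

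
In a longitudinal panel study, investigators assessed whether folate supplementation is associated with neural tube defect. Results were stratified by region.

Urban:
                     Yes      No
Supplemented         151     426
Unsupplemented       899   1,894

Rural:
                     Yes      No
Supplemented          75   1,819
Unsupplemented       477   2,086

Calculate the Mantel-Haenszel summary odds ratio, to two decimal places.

0.39

OR_MH = Σ(aᵢdᵢ/nᵢ) / Σ(bᵢcᵢ/nᵢ), where nᵢ is the stratum total.
Stratum 1 (Urban): n = 3370; a·d/n = 151·1894/3370 = 84.8647; b·c/n = 426·899/3370 = 113.6421
Stratum 2 (Rural): n = 4457; a·d/n = 75·2086/4457 = 35.1021; b·c/n = 1819·477/4457 = 194.6742
OR_MH = (84.8647 + 35.1021) / (113.6421 + 194.6742) = 119.9668 / 308.3164 = 0.38910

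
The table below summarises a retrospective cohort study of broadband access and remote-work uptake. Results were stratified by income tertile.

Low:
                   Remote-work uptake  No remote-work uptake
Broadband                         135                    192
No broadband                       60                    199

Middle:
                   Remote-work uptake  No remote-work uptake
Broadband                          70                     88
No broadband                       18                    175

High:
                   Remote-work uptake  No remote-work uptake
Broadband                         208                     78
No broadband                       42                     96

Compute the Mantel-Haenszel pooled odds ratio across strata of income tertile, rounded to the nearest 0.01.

OR_MH = Σ(aᵢdᵢ/nᵢ) / Σ(bᵢcᵢ/nᵢ), where nᵢ is the stratum total.
Stratum 1 (Low): n = 586; a·d/n = 135·199/586 = 45.8447; b·c/n = 192·60/586 = 19.6587
Stratum 2 (Middle): n = 351; a·d/n = 70·175/351 = 34.9003; b·c/n = 88·18/351 = 4.5128
Stratum 3 (High): n = 424; a·d/n = 208·96/424 = 47.0943; b·c/n = 78·42/424 = 7.7264
OR_MH = (45.8447 + 34.9003 + 47.0943) / (19.6587 + 4.5128 + 7.7264) = 127.8393 / 31.8979 = 4.00776

4.01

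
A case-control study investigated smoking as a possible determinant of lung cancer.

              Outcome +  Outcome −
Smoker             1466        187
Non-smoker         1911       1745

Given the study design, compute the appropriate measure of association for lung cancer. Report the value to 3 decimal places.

Cells: a = 1466, b = 187, c = 1911, d = 1745.
This is a case-control study: participants were sampled on outcome status, so risks in the source population cannot be estimated directly — relative risk is not valid here. The odds ratio is the appropriate measure.
OR = (a·d)/(b·c) = (1466 × 1745) / (187 × 1911) = 2558170 / 357357 = 7.15858

7.159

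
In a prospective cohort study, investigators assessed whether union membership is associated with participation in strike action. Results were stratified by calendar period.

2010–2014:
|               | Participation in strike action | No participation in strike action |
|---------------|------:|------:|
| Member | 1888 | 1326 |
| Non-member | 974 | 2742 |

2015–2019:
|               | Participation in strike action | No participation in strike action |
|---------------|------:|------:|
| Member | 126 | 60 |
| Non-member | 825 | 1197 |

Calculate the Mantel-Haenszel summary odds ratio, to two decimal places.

OR_MH = Σ(aᵢdᵢ/nᵢ) / Σ(bᵢcᵢ/nᵢ), where nᵢ is the stratum total.
Stratum 1 (2010–2014): n = 6930; a·d/n = 1888·2742/6930 = 747.0268; b·c/n = 1326·974/6930 = 186.3671
Stratum 2 (2015–2019): n = 2208; a·d/n = 126·1197/2208 = 68.3071; b·c/n = 60·825/2208 = 22.4185
OR_MH = (747.0268 + 68.3071) / (186.3671 + 22.4185) = 815.3339 / 208.7856 = 3.90513

3.91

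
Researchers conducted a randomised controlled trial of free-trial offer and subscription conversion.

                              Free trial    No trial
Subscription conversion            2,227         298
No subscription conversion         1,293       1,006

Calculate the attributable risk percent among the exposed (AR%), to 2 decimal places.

63.88

Reading the table with exposure as columns: a = 2227 (Free trial, case), b = 1293 (Free trial, non-case), c = 298 (No trial, case), d = 1006.
Risk in exposed = 2227/3520 = 0.63267; risk in unexposed = 298/1304 = 0.22853.
RR = 0.63267/0.22853 = 2.76846
AR% = (RR − 1)/RR × 100 = (2.76846 − 1)/2.76846 × 100 = 63.8789%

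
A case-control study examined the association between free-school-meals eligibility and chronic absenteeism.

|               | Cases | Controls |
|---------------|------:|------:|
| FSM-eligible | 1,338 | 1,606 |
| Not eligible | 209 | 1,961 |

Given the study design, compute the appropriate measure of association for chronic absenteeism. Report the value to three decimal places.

Cells: a = 1338, b = 1606, c = 209, d = 1961.
This is a case-control study: participants were sampled on outcome status, so risks in the source population cannot be estimated directly — relative risk is not valid here. The odds ratio is the appropriate measure.
OR = (a·d)/(b·c) = (1338 × 1961) / (1606 × 209) = 2623818 / 335654 = 7.81703

7.817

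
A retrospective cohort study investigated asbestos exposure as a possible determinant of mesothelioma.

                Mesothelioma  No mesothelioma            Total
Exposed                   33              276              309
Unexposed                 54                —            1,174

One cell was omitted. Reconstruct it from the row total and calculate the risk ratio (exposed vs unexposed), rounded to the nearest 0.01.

The missing cell is in the unexposed row: 1174 − 54 = 1120.
So a = 33, b = 276, c = 54, d = 1120.
RR = [a/(a+b)] / [c/(c+d)] = (33/309) / (54/1174) = 0.10680/0.04600 = 2.32183

2.32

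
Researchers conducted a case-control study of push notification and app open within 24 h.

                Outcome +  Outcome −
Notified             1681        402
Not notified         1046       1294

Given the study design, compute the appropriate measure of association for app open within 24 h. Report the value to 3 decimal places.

Cells: a = 1681, b = 402, c = 1046, d = 1294.
This is a case-control study: participants were sampled on outcome status, so risks in the source population cannot be estimated directly — relative risk is not valid here. The odds ratio is the appropriate measure.
OR = (a·d)/(b·c) = (1681 × 1294) / (402 × 1046) = 2175214 / 420492 = 5.17302

5.173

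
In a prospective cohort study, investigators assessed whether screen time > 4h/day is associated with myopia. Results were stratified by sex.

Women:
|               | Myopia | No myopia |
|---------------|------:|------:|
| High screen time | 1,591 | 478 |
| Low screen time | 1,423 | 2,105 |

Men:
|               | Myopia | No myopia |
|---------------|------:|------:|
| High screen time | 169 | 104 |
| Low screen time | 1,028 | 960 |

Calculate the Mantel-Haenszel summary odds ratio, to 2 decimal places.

3.97

OR_MH = Σ(aᵢdᵢ/nᵢ) / Σ(bᵢcᵢ/nᵢ), where nᵢ is the stratum total.
Stratum 1 (Women): n = 5597; a·d/n = 1591·2105/5597 = 598.3661; b·c/n = 478·1423/5597 = 121.5283
Stratum 2 (Men): n = 2261; a·d/n = 169·960/2261 = 71.7559; b·c/n = 104·1028/2261 = 47.2853
OR_MH = (598.3661 + 71.7559) / (121.5283 + 47.2853) = 670.1219 / 168.8136 = 3.96960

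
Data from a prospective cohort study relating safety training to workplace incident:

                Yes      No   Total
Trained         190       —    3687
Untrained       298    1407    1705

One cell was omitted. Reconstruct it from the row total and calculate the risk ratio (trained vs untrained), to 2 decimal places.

0.29

The missing cell is in the exposed row: 3687 − 190 = 3497.
So a = 190, b = 3497, c = 298, d = 1407.
RR = [a/(a+b)] / [c/(c+d)] = (190/3687) / (298/1705) = 0.05153/0.17478 = 0.29484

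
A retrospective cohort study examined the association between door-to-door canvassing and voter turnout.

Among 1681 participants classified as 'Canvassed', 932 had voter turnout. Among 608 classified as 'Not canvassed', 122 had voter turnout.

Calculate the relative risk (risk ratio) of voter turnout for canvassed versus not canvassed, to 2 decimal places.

2.76

From the description: a = 932, b = 749, c = 122, d = 486.
Risk in exposed = 932/1681 = 0.55443; risk in unexposed = 122/608 = 0.20066.
RR = 0.55443 / 0.20066 = 2.76307
The risk among the exposed is 2.76 times that among the unexposed.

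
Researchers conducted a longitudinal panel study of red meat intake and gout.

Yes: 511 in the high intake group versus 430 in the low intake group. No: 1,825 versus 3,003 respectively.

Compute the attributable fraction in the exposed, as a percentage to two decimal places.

From the description: a = 511, b = 1825, c = 430, d = 3003.
Risk in exposed = 511/2336 = 0.21875; risk in unexposed = 430/3433 = 0.12525.
RR = 0.21875/0.12525 = 1.74644
AR% = (RR − 1)/RR × 100 = (1.74644 − 1)/1.74644 × 100 = 42.7406%

42.74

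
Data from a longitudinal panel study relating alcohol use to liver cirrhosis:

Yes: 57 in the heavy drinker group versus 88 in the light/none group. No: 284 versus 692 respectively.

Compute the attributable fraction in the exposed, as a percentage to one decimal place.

From the description: a = 57, b = 284, c = 88, d = 692.
Risk in exposed = 57/341 = 0.16716; risk in unexposed = 88/780 = 0.11282.
RR = 0.16716/0.11282 = 1.48160
AR% = (RR − 1)/RR × 100 = (1.48160 − 1)/1.48160 × 100 = 32.5056%

32.5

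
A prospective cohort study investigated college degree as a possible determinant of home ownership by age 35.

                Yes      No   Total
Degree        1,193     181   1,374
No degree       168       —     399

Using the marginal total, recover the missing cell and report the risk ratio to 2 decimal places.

2.06

The missing cell is in the unexposed row: 399 − 168 = 231.
So a = 1193, b = 181, c = 168, d = 231.
RR = [a/(a+b)] / [c/(c+d)] = (1193/1374) / (168/399) = 0.86827/0.42105 = 2.06214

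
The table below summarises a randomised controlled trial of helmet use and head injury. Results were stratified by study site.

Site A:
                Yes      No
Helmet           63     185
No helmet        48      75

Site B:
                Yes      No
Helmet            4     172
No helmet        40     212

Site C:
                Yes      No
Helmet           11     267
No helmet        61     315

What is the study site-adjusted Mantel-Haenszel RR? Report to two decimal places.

RR_MH = Σ(aᵢ·n₀ᵢ/nᵢ) / Σ(cᵢ·n₁ᵢ/nᵢ), with n₁ᵢ = aᵢ+bᵢ (exposed), n₀ᵢ = cᵢ+dᵢ (unexposed), nᵢ = n₁ᵢ+n₀ᵢ.
Stratum 1 (Site A): n₁ = 248, n₀ = 123, n = 371; a·n₀/n = 63·123/371 = 20.8868; c·n₁/n = 48·248/371 = 32.0863
Stratum 2 (Site B): n₁ = 176, n₀ = 252, n = 428; a·n₀/n = 4·252/428 = 2.3551; c·n₁/n = 40·176/428 = 16.4486
Stratum 3 (Site C): n₁ = 278, n₀ = 376, n = 654; a·n₀/n = 11·376/654 = 6.3242; c·n₁/n = 61·278/654 = 25.9297
RR_MH = (20.8868 + 2.3551 + 6.3242) / (32.0863 + 16.4486 + 25.9297) = 29.5661 / 74.4645 = 0.39705

0.40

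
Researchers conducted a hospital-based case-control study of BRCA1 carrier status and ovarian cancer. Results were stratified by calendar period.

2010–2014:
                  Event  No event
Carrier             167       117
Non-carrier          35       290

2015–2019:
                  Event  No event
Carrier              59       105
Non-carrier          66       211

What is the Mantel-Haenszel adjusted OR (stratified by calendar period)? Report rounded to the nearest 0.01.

4.80

OR_MH = Σ(aᵢdᵢ/nᵢ) / Σ(bᵢcᵢ/nᵢ), where nᵢ is the stratum total.
Stratum 1 (2010–2014): n = 609; a·d/n = 167·290/609 = 79.5238; b·c/n = 117·35/609 = 6.7241
Stratum 2 (2015–2019): n = 441; a·d/n = 59·211/441 = 28.2290; b·c/n = 105·66/441 = 15.7143
OR_MH = (79.5238 + 28.2290) / (6.7241 + 15.7143) = 107.7528 / 22.4384 = 4.80216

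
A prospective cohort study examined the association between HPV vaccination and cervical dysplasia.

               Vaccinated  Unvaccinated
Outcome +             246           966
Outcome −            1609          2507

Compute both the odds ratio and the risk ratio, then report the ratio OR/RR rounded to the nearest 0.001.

Reading the table with exposure as columns: a = 246 (Vaccinated, case), b = 1609 (Vaccinated, non-case), c = 966 (Unvaccinated, case), d = 2507.
OR = (246·2507)/(1609·966) = 616722/1554294 = 0.39679
Risk in exposed = 246/1855 = 0.13261; risk in unexposed = 966/3473 = 0.27815; RR = 0.47678
OR/RR = 0.39679 / 0.47678 = 0.83222
The outcome is not rare, so the OR lies further from 1 than the RR.

0.832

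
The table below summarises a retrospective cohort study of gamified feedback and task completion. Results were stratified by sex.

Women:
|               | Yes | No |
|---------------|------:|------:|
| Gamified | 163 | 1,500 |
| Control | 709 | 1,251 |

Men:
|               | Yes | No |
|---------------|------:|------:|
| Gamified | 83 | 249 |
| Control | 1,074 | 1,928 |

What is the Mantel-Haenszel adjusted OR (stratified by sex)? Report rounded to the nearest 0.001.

0.279

OR_MH = Σ(aᵢdᵢ/nᵢ) / Σ(bᵢcᵢ/nᵢ), where nᵢ is the stratum total.
Stratum 1 (Women): n = 3623; a·d/n = 163·1251/3623 = 56.2829; b·c/n = 1500·709/3623 = 293.5413
Stratum 2 (Men): n = 3334; a·d/n = 83·1928/3334 = 47.9976; b·c/n = 249·1074/3334 = 80.2118
OR_MH = (56.2829 + 47.9976) / (293.5413 + 80.2118) = 104.2805 / 373.7530 = 0.27901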